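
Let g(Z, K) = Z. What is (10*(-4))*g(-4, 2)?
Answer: 160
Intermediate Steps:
(10*(-4))*g(-4, 2) = (10*(-4))*(-4) = -40*(-4) = 160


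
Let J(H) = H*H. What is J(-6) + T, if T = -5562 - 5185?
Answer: -10711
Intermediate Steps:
J(H) = H²
T = -10747
J(-6) + T = (-6)² - 10747 = 36 - 10747 = -10711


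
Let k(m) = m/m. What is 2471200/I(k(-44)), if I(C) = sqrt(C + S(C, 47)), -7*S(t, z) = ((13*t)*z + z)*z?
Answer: -2471200*I*sqrt(4417)/4417 ≈ -37183.0*I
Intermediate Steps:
S(t, z) = -z*(z + 13*t*z)/7 (S(t, z) = -((13*t)*z + z)*z/7 = -(13*t*z + z)*z/7 = -(z + 13*t*z)*z/7 = -z*(z + 13*t*z)/7)
k(m) = 1
I(C) = sqrt(-2209/7 - 28710*C/7) (I(C) = sqrt(C + (1/7)*47**2*(-1 - 13*C)) = sqrt(C + (1/7)*2209*(-1 - 13*C)) = sqrt(C + (-2209/7 - 28717*C/7)) = sqrt(-2209/7 - 28710*C/7))
2471200/I(k(-44)) = 2471200/((sqrt(-15463 - 200970*1)/7)) = 2471200/((sqrt(-15463 - 200970)/7)) = 2471200/((sqrt(-216433)/7)) = 2471200/(((7*I*sqrt(4417))/7)) = 2471200/((I*sqrt(4417))) = 2471200*(-I*sqrt(4417)/4417) = -2471200*I*sqrt(4417)/4417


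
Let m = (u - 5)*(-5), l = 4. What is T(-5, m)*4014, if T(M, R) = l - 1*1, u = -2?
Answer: 12042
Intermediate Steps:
m = 35 (m = (-2 - 5)*(-5) = -7*(-5) = 35)
T(M, R) = 3 (T(M, R) = 4 - 1*1 = 4 - 1 = 3)
T(-5, m)*4014 = 3*4014 = 12042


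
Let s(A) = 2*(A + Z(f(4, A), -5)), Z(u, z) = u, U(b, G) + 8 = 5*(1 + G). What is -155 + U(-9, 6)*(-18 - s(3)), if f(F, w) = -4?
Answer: -587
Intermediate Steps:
U(b, G) = -3 + 5*G (U(b, G) = -8 + 5*(1 + G) = -8 + (5 + 5*G) = -3 + 5*G)
s(A) = -8 + 2*A (s(A) = 2*(A - 4) = 2*(-4 + A) = -8 + 2*A)
-155 + U(-9, 6)*(-18 - s(3)) = -155 + (-3 + 5*6)*(-18 - (-8 + 2*3)) = -155 + (-3 + 30)*(-18 - (-8 + 6)) = -155 + 27*(-18 - 1*(-2)) = -155 + 27*(-18 + 2) = -155 + 27*(-16) = -155 - 432 = -587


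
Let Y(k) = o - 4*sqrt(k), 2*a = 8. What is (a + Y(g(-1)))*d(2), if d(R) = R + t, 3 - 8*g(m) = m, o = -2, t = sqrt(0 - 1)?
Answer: 2*(1 - sqrt(2))*(2 + I) ≈ -1.6569 - 0.82843*I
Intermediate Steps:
a = 4 (a = (1/2)*8 = 4)
t = I (t = sqrt(-1) = I ≈ 1.0*I)
g(m) = 3/8 - m/8
Y(k) = -2 - 4*sqrt(k)
d(R) = I + R (d(R) = R + I = I + R)
(a + Y(g(-1)))*d(2) = (4 + (-2 - 4*sqrt(3/8 - 1/8*(-1))))*(I + 2) = (4 + (-2 - 4*sqrt(3/8 + 1/8)))*(2 + I) = (4 + (-2 - 2*sqrt(2)))*(2 + I) = (2 - 2*sqrt(2))*(2 + I) = (2 + I)*(2 - 2*sqrt(2))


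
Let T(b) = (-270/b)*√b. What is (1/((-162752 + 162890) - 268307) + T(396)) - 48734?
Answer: -13068948047/268169 - 45*√11/11 ≈ -48748.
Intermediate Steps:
T(b) = -270/√b
(1/((-162752 + 162890) - 268307) + T(396)) - 48734 = (1/((-162752 + 162890) - 268307) - 45*√11/11) - 48734 = (1/(138 - 268307) - 45*√11/11) - 48734 = (1/(-268169) - 45*√11/11) - 48734 = (-1/268169 - 45*√11/11) - 48734 = -13068948047/268169 - 45*√11/11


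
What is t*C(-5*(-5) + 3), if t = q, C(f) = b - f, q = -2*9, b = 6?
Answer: 396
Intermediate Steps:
q = -18
C(f) = 6 - f
t = -18
t*C(-5*(-5) + 3) = -18*(6 - (-5*(-5) + 3)) = -18*(6 - (25 + 3)) = -18*(6 - 1*28) = -18*(6 - 28) = -18*(-22) = 396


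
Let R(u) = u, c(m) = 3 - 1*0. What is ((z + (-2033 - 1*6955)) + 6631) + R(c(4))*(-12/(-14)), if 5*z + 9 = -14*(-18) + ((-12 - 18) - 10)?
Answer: -80984/35 ≈ -2313.8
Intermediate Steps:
c(m) = 3 (c(m) = 3 + 0 = 3)
z = 203/5 (z = -9/5 + (-14*(-18) + ((-12 - 18) - 10))/5 = -9/5 + (252 + (-30 - 10))/5 = -9/5 + (252 - 40)/5 = -9/5 + (⅕)*212 = -9/5 + 212/5 = 203/5 ≈ 40.600)
((z + (-2033 - 1*6955)) + 6631) + R(c(4))*(-12/(-14)) = ((203/5 + (-2033 - 1*6955)) + 6631) + 3*(-12/(-14)) = ((203/5 + (-2033 - 6955)) + 6631) + 3*(-12*(-1/14)) = ((203/5 - 8988) + 6631) + 3*(6/7) = (-44737/5 + 6631) + 18/7 = -11582/5 + 18/7 = -80984/35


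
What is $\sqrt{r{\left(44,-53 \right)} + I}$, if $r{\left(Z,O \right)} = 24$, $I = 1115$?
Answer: $\sqrt{1139} \approx 33.749$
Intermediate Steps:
$\sqrt{r{\left(44,-53 \right)} + I} = \sqrt{24 + 1115} = \sqrt{1139}$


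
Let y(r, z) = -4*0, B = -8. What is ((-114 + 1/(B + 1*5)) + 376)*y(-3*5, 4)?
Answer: 0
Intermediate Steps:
y(r, z) = 0
((-114 + 1/(B + 1*5)) + 376)*y(-3*5, 4) = ((-114 + 1/(-8 + 1*5)) + 376)*0 = ((-114 + 1/(-8 + 5)) + 376)*0 = ((-114 + 1/(-3)) + 376)*0 = ((-114 - ⅓) + 376)*0 = (-343/3 + 376)*0 = (785/3)*0 = 0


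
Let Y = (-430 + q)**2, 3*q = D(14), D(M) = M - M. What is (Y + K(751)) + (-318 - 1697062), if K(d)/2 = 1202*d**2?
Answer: 1354345924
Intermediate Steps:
D(M) = 0
q = 0 (q = (1/3)*0 = 0)
Y = 184900 (Y = (-430 + 0)**2 = (-430)**2 = 184900)
K(d) = 2404*d**2 (K(d) = 2*(1202*d**2) = 2404*d**2)
(Y + K(751)) + (-318 - 1697062) = (184900 + 2404*751**2) + (-318 - 1697062) = (184900 + 2404*564001) - 1697380 = (184900 + 1355858404) - 1697380 = 1356043304 - 1697380 = 1354345924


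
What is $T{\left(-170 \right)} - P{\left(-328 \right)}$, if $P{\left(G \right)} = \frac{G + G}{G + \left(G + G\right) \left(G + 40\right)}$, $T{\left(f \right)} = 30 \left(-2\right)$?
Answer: $- \frac{34498}{575} \approx -59.997$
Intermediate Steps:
$T{\left(f \right)} = -60$
$P{\left(G \right)} = \frac{2 G}{G + 2 G \left(40 + G\right)}$
$T{\left(-170 \right)} - P{\left(-328 \right)} = -60 - \frac{2}{81 + 2 \left(-328\right)} = -60 - \frac{2}{81 - 656} = -60 - \frac{2}{-575} = -60 - 2 \left(- \frac{1}{575}\right) = -60 - - \frac{2}{575} = -60 + \frac{2}{575} = - \frac{34498}{575}$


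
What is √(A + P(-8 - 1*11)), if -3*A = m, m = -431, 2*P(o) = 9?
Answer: √5334/6 ≈ 12.172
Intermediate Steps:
P(o) = 9/2 (P(o) = (½)*9 = 9/2)
A = 431/3 (A = -⅓*(-431) = 431/3 ≈ 143.67)
√(A + P(-8 - 1*11)) = √(431/3 + 9/2) = √(889/6) = √5334/6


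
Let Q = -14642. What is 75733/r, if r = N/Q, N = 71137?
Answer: -1108882586/71137 ≈ -15588.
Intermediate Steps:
r = -71137/14642 (r = 71137/(-14642) = 71137*(-1/14642) = -71137/14642 ≈ -4.8584)
75733/r = 75733/(-71137/14642) = 75733*(-14642/71137) = -1108882586/71137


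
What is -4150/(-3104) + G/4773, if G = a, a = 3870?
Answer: 123335/57424 ≈ 2.1478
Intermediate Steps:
G = 3870
-4150/(-3104) + G/4773 = -4150/(-3104) + 3870/4773 = -4150*(-1/3104) + 3870*(1/4773) = 2075/1552 + 30/37 = 123335/57424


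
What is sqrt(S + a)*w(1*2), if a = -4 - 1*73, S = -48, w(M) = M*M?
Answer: 20*I*sqrt(5) ≈ 44.721*I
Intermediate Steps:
w(M) = M**2
a = -77 (a = -4 - 73 = -77)
sqrt(S + a)*w(1*2) = sqrt(-48 - 77)*(1*2)**2 = sqrt(-125)*2**2 = (5*I*sqrt(5))*4 = 20*I*sqrt(5)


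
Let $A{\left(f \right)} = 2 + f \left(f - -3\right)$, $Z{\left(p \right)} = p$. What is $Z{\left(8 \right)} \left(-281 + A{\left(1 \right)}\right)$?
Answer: $-2200$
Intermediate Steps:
$A{\left(f \right)} = 2 + f \left(3 + f\right)$ ($A{\left(f \right)} = 2 + f \left(f + 3\right) = 2 + f \left(3 + f\right)$)
$Z{\left(8 \right)} \left(-281 + A{\left(1 \right)}\right) = 8 \left(-281 + \left(2 + 1^{2} + 3 \cdot 1\right)\right) = 8 \left(-281 + \left(2 + 1 + 3\right)\right) = 8 \left(-281 + 6\right) = 8 \left(-275\right) = -2200$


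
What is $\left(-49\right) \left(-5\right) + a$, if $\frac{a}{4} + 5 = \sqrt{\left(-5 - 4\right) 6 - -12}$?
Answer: $225 + 4 i \sqrt{42} \approx 225.0 + 25.923 i$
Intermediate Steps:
$a = -20 + 4 i \sqrt{42}$ ($a = -20 + 4 \sqrt{\left(-5 - 4\right) 6 - -12} = -20 + 4 \sqrt{\left(-9\right) 6 + 12} = -20 + 4 \sqrt{-54 + 12} = -20 + 4 \sqrt{-42} = -20 + 4 i \sqrt{42} \approx -20.0 + 25.923 i$)
$\left(-49\right) \left(-5\right) + a = \left(-49\right) \left(-5\right) - \left(20 - 4 i \sqrt{42}\right) = 245 - \left(20 - 4 i \sqrt{42}\right) = 225 + 4 i \sqrt{42}$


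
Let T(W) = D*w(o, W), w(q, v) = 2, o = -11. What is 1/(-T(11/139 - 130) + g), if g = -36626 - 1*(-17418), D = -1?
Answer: -1/19206 ≈ -5.2067e-5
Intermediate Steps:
T(W) = -2 (T(W) = -1*2 = -2)
g = -19208 (g = -36626 + 17418 = -19208)
1/(-T(11/139 - 130) + g) = 1/(-1*(-2) - 19208) = 1/(2 - 19208) = 1/(-19206) = -1/19206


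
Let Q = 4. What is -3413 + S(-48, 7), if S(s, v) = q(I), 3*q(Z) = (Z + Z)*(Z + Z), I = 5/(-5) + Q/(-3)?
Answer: -91955/27 ≈ -3405.7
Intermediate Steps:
I = -7/3 (I = 5/(-5) + 4/(-3) = 5*(-⅕) + 4*(-⅓) = -1 - 4/3 = -7/3 ≈ -2.3333)
q(Z) = 4*Z²/3 (q(Z) = ((Z + Z)*(Z + Z))/3 = ((2*Z)*(2*Z))/3 = (4*Z²)/3 = 4*Z²/3)
S(s, v) = 196/27 (S(s, v) = 4*(-7/3)²/3 = (4/3)*(49/9) = 196/27)
-3413 + S(-48, 7) = -3413 + 196/27 = -91955/27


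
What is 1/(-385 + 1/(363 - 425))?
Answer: -62/23871 ≈ -0.0025973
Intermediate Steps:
1/(-385 + 1/(363 - 425)) = 1/(-385 + 1/(-62)) = 1/(-385 - 1/62) = 1/(-23871/62) = -62/23871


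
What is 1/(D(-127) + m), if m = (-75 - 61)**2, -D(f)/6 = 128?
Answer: 1/17728 ≈ 5.6408e-5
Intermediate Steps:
D(f) = -768 (D(f) = -6*128 = -768)
m = 18496 (m = (-136)**2 = 18496)
1/(D(-127) + m) = 1/(-768 + 18496) = 1/17728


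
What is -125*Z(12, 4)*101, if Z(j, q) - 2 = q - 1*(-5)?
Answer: -138875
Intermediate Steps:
Z(j, q) = 7 + q (Z(j, q) = 2 + (q - 1*(-5)) = 2 + (q + 5) = 2 + (5 + q) = 7 + q)
-125*Z(12, 4)*101 = -125*(7 + 4)*101 = -125*11*101 = -1375*101 = -138875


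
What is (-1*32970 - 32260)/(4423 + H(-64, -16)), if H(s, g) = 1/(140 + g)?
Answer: -8088520/548453 ≈ -14.748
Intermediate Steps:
(-1*32970 - 32260)/(4423 + H(-64, -16)) = (-1*32970 - 32260)/(4423 + 1/(140 - 16)) = (-32970 - 32260)/(4423 + 1/124) = -65230/(4423 + 1/124) = -65230/548453/124 = -65230*124/548453 = -8088520/548453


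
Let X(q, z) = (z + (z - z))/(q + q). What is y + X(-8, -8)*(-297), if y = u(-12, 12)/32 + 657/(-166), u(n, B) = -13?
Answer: -406007/2656 ≈ -152.86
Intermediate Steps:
X(q, z) = z/(2*q) (X(q, z) = (z + 0)/((2*q)) = z*(1/(2*q)) = z/(2*q))
y = -11591/2656 (y = -13/32 + 657/(-166) = -13*1/32 + 657*(-1/166) = -13/32 - 657/166 = -11591/2656 ≈ -4.3641)
y + X(-8, -8)*(-297) = -11591/2656 + ((½)*(-8)/(-8))*(-297) = -11591/2656 + ((½)*(-8)*(-⅛))*(-297) = -11591/2656 + (½)*(-297) = -11591/2656 - 297/2 = -406007/2656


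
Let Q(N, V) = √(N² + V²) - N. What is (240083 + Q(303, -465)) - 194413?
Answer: 45367 + 3*√34226 ≈ 45922.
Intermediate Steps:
(240083 + Q(303, -465)) - 194413 = (240083 + (√(303² + (-465)²) - 1*303)) - 194413 = (240083 + (√(91809 + 216225) - 303)) - 194413 = (240083 + (√308034 - 303)) - 194413 = (240083 + (3*√34226 - 303)) - 194413 = (240083 + (-303 + 3*√34226)) - 194413 = (239780 + 3*√34226) - 194413 = 45367 + 3*√34226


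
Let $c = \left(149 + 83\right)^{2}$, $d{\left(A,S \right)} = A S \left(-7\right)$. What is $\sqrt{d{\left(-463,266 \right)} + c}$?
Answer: $3 \sqrt{101770} \approx 957.04$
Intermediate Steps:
$d{\left(A,S \right)} = - 7 A S$
$c = 53824$ ($c = 232^{2} = 53824$)
$\sqrt{d{\left(-463,266 \right)} + c} = \sqrt{\left(-7\right) \left(-463\right) 266 + 53824} = \sqrt{862106 + 53824} = \sqrt{915930} = 3 \sqrt{101770}$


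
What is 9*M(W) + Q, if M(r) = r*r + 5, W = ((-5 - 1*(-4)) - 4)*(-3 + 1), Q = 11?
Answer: 956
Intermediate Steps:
W = 10 (W = ((-5 + 4) - 4)*(-2) = (-1 - 4)*(-2) = -5*(-2) = 10)
M(r) = 5 + r² (M(r) = r² + 5 = 5 + r²)
9*M(W) + Q = 9*(5 + 10²) + 11 = 9*(5 + 100) + 11 = 9*105 + 11 = 945 + 11 = 956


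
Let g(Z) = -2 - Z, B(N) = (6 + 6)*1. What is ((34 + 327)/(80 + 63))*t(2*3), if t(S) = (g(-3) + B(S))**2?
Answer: 4693/11 ≈ 426.64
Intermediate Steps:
B(N) = 12 (B(N) = 12*1 = 12)
t(S) = 169 (t(S) = ((-2 - 1*(-3)) + 12)**2 = ((-2 + 3) + 12)**2 = (1 + 12)**2 = 13**2 = 169)
((34 + 327)/(80 + 63))*t(2*3) = ((34 + 327)/(80 + 63))*169 = (361/143)*169 = 4693/11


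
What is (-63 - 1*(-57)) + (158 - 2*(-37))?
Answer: 226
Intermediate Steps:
(-63 - 1*(-57)) + (158 - 2*(-37)) = (-63 + 57) + (158 - 1*(-74)) = -6 + (158 + 74) = -6 + 232 = 226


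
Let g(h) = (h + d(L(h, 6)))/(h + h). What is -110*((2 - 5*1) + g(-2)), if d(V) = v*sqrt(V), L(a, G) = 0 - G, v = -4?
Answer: 275 - 110*I*sqrt(6) ≈ 275.0 - 269.44*I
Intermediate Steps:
L(a, G) = -G
d(V) = -4*sqrt(V)
g(h) = (h - 4*I*sqrt(6))/(2*h) (g(h) = (h - 4*I*sqrt(6))/(h + h) = (h - 4*I*sqrt(6))/((2*h)) = (h - 4*I*sqrt(6))*(1/(2*h)) = (h - 4*I*sqrt(6))/(2*h))
-110*((2 - 5*1) + g(-2)) = -110*((2 - 5*1) + (1/2)*(-2 - 4*I*sqrt(6))/(-2)) = -110*((2 - 5) + (1/2)*(-1/2)*(-2 - 4*I*sqrt(6))) = -110*(-3 + (1/2 + I*sqrt(6))) = -110*(-5/2 + I*sqrt(6)) = 275 - 110*I*sqrt(6)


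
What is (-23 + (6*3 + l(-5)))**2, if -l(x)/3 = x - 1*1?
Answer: 169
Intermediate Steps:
l(x) = 3 - 3*x (l(x) = -3*(x - 1*1) = -3*(x - 1) = -3*(-1 + x) = 3 - 3*x)
(-23 + (6*3 + l(-5)))**2 = (-23 + (6*3 + (3 - 3*(-5))))**2 = (-23 + (18 + (3 + 15)))**2 = (-23 + (18 + 18))**2 = (-23 + 36)**2 = 13**2 = 169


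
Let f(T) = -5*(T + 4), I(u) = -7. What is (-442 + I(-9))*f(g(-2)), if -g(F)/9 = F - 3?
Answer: 110005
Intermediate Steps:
g(F) = 27 - 9*F (g(F) = -9*(F - 3) = -9*(-3 + F) = 27 - 9*F)
f(T) = -20 - 5*T (f(T) = -5*(4 + T) = -20 - 5*T)
(-442 + I(-9))*f(g(-2)) = (-442 - 7)*(-20 - 5*(27 - 9*(-2))) = -449*(-20 - 5*(27 + 18)) = -449*(-20 - 5*45) = -449*(-20 - 225) = -449*(-245) = 110005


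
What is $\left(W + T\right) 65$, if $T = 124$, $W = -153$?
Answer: $-1885$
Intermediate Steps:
$\left(W + T\right) 65 = \left(-153 + 124\right) 65 = \left(-29\right) 65 = -1885$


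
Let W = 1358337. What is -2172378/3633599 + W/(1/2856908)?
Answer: 14100703583630651226/3633599 ≈ 3.8806e+12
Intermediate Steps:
-2172378/3633599 + W/(1/2856908) = -2172378/3633599 + 1358337/(1/2856908) = -2172378*1/3633599 + 1358337/(1/2856908) = -2172378/3633599 + 1358337*2856908 = -2172378/3633599 + 3880643841996 = 14100703583630651226/3633599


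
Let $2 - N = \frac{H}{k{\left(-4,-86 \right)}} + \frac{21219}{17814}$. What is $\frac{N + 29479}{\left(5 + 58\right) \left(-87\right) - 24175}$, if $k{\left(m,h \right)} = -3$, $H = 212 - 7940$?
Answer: $- \frac{159754817}{176097328} \approx -0.9072$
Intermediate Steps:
$H = -7728$
$N = - \frac{15291485}{5938}$ ($N = 2 - \left(- \frac{7728}{-3} + \frac{21219}{17814}\right) = 2 - \left(\left(-7728\right) \left(- \frac{1}{3}\right) + 21219 \cdot \frac{1}{17814}\right) = 2 - \left(2576 + \frac{7073}{5938}\right) = 2 - \frac{15303361}{5938} = - \frac{15291485}{5938} \approx -2575.2$)
$\frac{N + 29479}{\left(5 + 58\right) \left(-87\right) - 24175} = \frac{- \frac{15291485}{5938} + 29479}{\left(5 + 58\right) \left(-87\right) - 24175} = \frac{159754817}{5938 \left(63 \left(-87\right) - 24175\right)} = \frac{159754817}{5938 \left(-5481 - 24175\right)} = \frac{159754817}{5938 \left(-29656\right)} = \frac{159754817}{5938} \left(- \frac{1}{29656}\right) = - \frac{159754817}{176097328}$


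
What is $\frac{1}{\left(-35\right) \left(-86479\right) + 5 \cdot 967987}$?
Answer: $\frac{1}{7866700} \approx 1.2712 \cdot 10^{-7}$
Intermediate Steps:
$\frac{1}{\left(-35\right) \left(-86479\right) + 5 \cdot 967987} = \frac{1}{3026765 + 4839935} = \frac{1}{7866700}$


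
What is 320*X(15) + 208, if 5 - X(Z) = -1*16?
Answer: 6928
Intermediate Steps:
X(Z) = 21 (X(Z) = 5 - (-1)*16 = 5 - 1*(-16) = 5 + 16 = 21)
320*X(15) + 208 = 320*21 + 208 = 6720 + 208 = 6928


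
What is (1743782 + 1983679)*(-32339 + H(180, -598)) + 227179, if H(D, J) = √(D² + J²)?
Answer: -120542134100 + 7454922*√97501 ≈ -1.1821e+11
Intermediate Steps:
(1743782 + 1983679)*(-32339 + H(180, -598)) + 227179 = (1743782 + 1983679)*(-32339 + √(180² + (-598)²)) + 227179 = 3727461*(-32339 + √(32400 + 357604)) + 227179 = 3727461*(-32339 + √390004) + 227179 = 3727461*(-32339 + 2*√97501) + 227179 = (-120542361279 + 7454922*√97501) + 227179 = -120542134100 + 7454922*√97501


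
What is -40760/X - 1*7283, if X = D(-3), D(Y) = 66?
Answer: -260719/33 ≈ -7900.6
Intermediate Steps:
X = 66
-40760/X - 1*7283 = -40760/66 - 1*7283 = -40760*1/66 - 7283 = -20380/33 - 7283 = -260719/33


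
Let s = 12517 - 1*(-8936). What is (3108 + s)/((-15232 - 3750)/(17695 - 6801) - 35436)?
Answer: -133783767/193029383 ≈ -0.69307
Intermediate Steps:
s = 21453 (s = 12517 + 8936 = 21453)
(3108 + s)/((-15232 - 3750)/(17695 - 6801) - 35436) = (3108 + 21453)/((-15232 - 3750)/(17695 - 6801) - 35436) = 24561/(-18982/10894 - 35436) = 24561/(-18982*1/10894 - 35436) = 24561/(-9491/5447 - 35436) = 24561/(-193029383/5447) = 24561*(-5447/193029383) = -133783767/193029383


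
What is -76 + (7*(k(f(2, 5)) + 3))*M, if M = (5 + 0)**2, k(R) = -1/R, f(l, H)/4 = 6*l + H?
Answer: 30357/68 ≈ 446.43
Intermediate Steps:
f(l, H) = 4*H + 24*l (f(l, H) = 4*(6*l + H) = 4*(H + 6*l) = 4*H + 24*l)
M = 25 (M = 5**2 = 25)
-76 + (7*(k(f(2, 5)) + 3))*M = -76 + (7*(-1/(4*5 + 24*2) + 3))*25 = -76 + (7*(-1/(20 + 48) + 3))*25 = -76 + (7*(-1/68 + 3))*25 = -76 + (7*(203/68))*25 = -76 + (1421/68)*25 = -76 + 35525/68 = 30357/68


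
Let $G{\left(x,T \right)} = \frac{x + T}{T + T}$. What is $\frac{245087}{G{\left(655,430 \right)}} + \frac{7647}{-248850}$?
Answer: $\frac{499536244381}{2571450} \approx 1.9426 \cdot 10^{5}$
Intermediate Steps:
$G{\left(x,T \right)} = \frac{T + x}{2 T}$
$\frac{245087}{G{\left(655,430 \right)}} + \frac{7647}{-248850} = \frac{245087}{\frac{1}{2} \cdot \frac{1}{430} \left(430 + 655\right)} + \frac{7647}{-248850} = \frac{245087}{\frac{1}{2} \cdot \frac{1}{430} \cdot 1085} + 7647 \left(- \frac{1}{248850}\right) = \frac{245087}{\frac{217}{172}} - \frac{2549}{82950} = 245087 \cdot \frac{172}{217} - \frac{2549}{82950} = \frac{42154964}{217} - \frac{2549}{82950} = \frac{499536244381}{2571450}$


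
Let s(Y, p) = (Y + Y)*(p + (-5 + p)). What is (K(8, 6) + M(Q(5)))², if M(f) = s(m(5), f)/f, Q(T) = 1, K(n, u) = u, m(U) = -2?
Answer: 324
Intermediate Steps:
s(Y, p) = 2*Y*(-5 + 2*p) (s(Y, p) = (2*Y)*(-5 + 2*p) = 2*Y*(-5 + 2*p))
M(f) = (20 - 8*f)/f (M(f) = (2*(-2)*(-5 + 2*f))/f = (20 - 8*f)/f)
(K(8, 6) + M(Q(5)))² = (6 + (-8 + 20/1))² = (6 + (-8 + 20*1))² = (6 + (-8 + 20))² = (6 + 12)² = 18² = 324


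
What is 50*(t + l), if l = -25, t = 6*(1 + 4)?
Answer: 250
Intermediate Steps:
t = 30 (t = 6*5 = 30)
50*(t + l) = 50*(30 - 25) = 50*5 = 250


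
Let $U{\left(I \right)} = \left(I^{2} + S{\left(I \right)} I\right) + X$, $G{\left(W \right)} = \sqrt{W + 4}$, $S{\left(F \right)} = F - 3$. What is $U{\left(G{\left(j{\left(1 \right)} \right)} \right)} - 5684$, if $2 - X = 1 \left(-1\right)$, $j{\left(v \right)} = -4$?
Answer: $-5681$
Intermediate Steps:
$S{\left(F \right)} = -3 + F$
$X = 3$ ($X = 2 - 1 \left(-1\right) = 2 - -1 = 2 + 1 = 3$)
$G{\left(W \right)} = \sqrt{4 + W}$
$U{\left(I \right)} = 3 + I^{2} + I \left(-3 + I\right)$ ($U{\left(I \right)} = \left(I^{2} + \left(-3 + I\right) I\right) + 3 = \left(I^{2} + I \left(-3 + I\right)\right) + 3 = 3 + I^{2} + I \left(-3 + I\right)$)
$U{\left(G{\left(j{\left(1 \right)} \right)} \right)} - 5684 = \left(3 + \left(\sqrt{4 - 4}\right)^{2} + \sqrt{4 - 4} \left(-3 + \sqrt{4 - 4}\right)\right) - 5684 = \left(3 + \left(\sqrt{0}\right)^{2} + \sqrt{0} \left(-3 + \sqrt{0}\right)\right) - 5684 = \left(3 + 0^{2} + 0 \left(-3 + 0\right)\right) - 5684 = \left(3 + 0 + 0 \left(-3\right)\right) - 5684 = \left(3 + 0 + 0\right) - 5684 = 3 - 5684 = -5681$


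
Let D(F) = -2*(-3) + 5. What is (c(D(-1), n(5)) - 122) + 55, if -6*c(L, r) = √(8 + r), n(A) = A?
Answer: -67 - √13/6 ≈ -67.601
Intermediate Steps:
D(F) = 11 (D(F) = 6 + 5 = 11)
c(L, r) = -√(8 + r)/6
(c(D(-1), n(5)) - 122) + 55 = (-√(8 + 5)/6 - 122) + 55 = (-√13/6 - 122) + 55 = (-122 - √13/6) + 55 = -67 - √13/6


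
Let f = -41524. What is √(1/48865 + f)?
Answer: 3*I*√11016724245115/48865 ≈ 203.77*I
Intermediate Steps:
√(1/48865 + f) = √(1/48865 - 41524) = √(-2029070259/48865) = 3*I*√11016724245115/48865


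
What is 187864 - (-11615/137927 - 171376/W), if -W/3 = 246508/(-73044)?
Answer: 1740730548305485/8500027229 ≈ 2.0479e+5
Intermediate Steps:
W = 61627/6087 (W = -739524/(-73044) = -739524*(-1)/73044 = -3*(-61627/18261) = 61627/6087 ≈ 10.124)
187864 - (-11615/137927 - 171376/W) = 187864 - (-11615/137927 - 171376/61627/6087) = 187864 - (-11615*1/137927 - 171376*6087/61627) = 187864 - (-11615/137927 - 1043165712/61627) = 187864 - 1*(-143881432956629/8500027229) = 187864 + 143881432956629/8500027229 = 1740730548305485/8500027229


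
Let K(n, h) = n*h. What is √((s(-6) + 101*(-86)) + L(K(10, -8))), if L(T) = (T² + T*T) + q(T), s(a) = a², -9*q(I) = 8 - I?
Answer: √37262/3 ≈ 64.345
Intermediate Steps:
K(n, h) = h*n
q(I) = -8/9 + I/9 (q(I) = -(8 - I)/9 = -8/9 + I/9)
L(T) = -8/9 + 2*T² + T/9 (L(T) = (T² + T*T) + (-8/9 + T/9) = (T² + T²) + (-8/9 + T/9) = 2*T² + (-8/9 + T/9) = -8/9 + 2*T² + T/9)
√((s(-6) + 101*(-86)) + L(K(10, -8))) = √(((-6)² + 101*(-86)) + (-8/9 + 2*(-8*10)² + (-8*10)/9)) = √((36 - 8686) + (-8/9 + 2*(-80)² + (⅑)*(-80))) = √(-8650 + (-8/9 + 2*6400 - 80/9)) = √(-8650 + (-8/9 + 12800 - 80/9)) = √(-8650 + 115112/9) = √(37262/9) = √37262/3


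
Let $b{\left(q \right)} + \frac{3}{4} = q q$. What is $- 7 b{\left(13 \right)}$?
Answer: $- \frac{4711}{4} \approx -1177.8$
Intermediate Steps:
$b{\left(q \right)} = - \frac{3}{4} + q^{2}$ ($b{\left(q \right)} = - \frac{3}{4} + q q = - \frac{3}{4} + q^{2}$)
$- 7 b{\left(13 \right)} = - 7 \left(- \frac{3}{4} + 13^{2}\right) = - 7 \left(- \frac{3}{4} + 169\right) = \left(-7\right) \frac{673}{4} = - \frac{4711}{4}$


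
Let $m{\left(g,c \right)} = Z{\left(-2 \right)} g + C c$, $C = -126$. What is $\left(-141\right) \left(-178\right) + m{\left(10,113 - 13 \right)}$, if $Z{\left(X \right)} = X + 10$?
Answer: $12578$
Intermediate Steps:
$Z{\left(X \right)} = 10 + X$
$m{\left(g,c \right)} = - 126 c + 8 g$ ($m{\left(g,c \right)} = \left(10 - 2\right) g - 126 c = 8 g - 126 c = - 126 c + 8 g$)
$\left(-141\right) \left(-178\right) + m{\left(10,113 - 13 \right)} = \left(-141\right) \left(-178\right) + \left(- 126 \left(113 - 13\right) + 8 \cdot 10\right) = 25098 + \left(- 126 \left(113 - 13\right) + 80\right) = 25098 + \left(\left(-126\right) 100 + 80\right) = 25098 + \left(-12600 + 80\right) = 25098 - 12520 = 12578$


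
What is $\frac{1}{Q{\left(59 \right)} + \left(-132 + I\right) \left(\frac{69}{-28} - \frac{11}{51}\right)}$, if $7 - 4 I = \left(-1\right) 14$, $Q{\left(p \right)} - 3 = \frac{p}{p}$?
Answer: $\frac{1904}{654379} \approx 0.0029096$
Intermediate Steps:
$Q{\left(p \right)} = 4$ ($Q{\left(p \right)} = 3 + \frac{p}{p} = 3 + 1 = 4$)
$I = \frac{21}{4}$ ($I = \frac{7}{4} - \frac{\left(-1\right) 14}{4} = \frac{7}{4} - - \frac{7}{2} = \frac{7}{4} + \frac{7}{2} = \frac{21}{4} \approx 5.25$)
$\frac{1}{Q{\left(59 \right)} + \left(-132 + I\right) \left(\frac{69}{-28} - \frac{11}{51}\right)} = \frac{1}{4 + \left(-132 + \frac{21}{4}\right) \left(\frac{69}{-28} - \frac{11}{51}\right)} = \frac{1}{4 - \frac{507 \left(69 \left(- \frac{1}{28}\right) - \frac{11}{51}\right)}{4}} = \frac{1}{4 - \frac{507 \left(- \frac{69}{28} - \frac{11}{51}\right)}{4}} = \frac{1}{4 - - \frac{646763}{1904}} = \frac{1}{4 + \frac{646763}{1904}} = \frac{1}{\frac{654379}{1904}} = \frac{1904}{654379}$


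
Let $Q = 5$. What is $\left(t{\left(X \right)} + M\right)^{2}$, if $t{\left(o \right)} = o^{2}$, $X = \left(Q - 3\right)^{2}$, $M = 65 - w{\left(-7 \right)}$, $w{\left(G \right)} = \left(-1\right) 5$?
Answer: $7396$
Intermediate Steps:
$w{\left(G \right)} = -5$
$M = 70$ ($M = 65 - -5 = 65 + 5 = 70$)
$X = 4$ ($X = \left(5 - 3\right)^{2} = 2^{2} = 4$)
$\left(t{\left(X \right)} + M\right)^{2} = \left(4^{2} + 70\right)^{2} = \left(16 + 70\right)^{2} = 86^{2} = 7396$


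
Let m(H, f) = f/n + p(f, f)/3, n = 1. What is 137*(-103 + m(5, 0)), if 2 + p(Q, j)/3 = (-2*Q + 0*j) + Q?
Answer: -14385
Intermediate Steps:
p(Q, j) = -6 - 3*Q (p(Q, j) = -6 + 3*((-2*Q + 0*j) + Q) = -6 + 3*((-2*Q + 0) + Q) = -6 + 3*(-2*Q + Q) = -6 + 3*(-Q) = -6 - 3*Q)
m(H, f) = -2 (m(H, f) = f/1 + (-6 - 3*f)/3 = f*1 + (-6 - 3*f)*(1/3) = f + (-2 - f) = -2)
137*(-103 + m(5, 0)) = 137*(-103 - 2) = 137*(-105) = -14385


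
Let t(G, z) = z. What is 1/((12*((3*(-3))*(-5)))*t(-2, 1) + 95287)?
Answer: 1/95827 ≈ 1.0435e-5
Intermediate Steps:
1/((12*((3*(-3))*(-5)))*t(-2, 1) + 95287) = 1/((12*((3*(-3))*(-5)))*1 + 95287) = 1/((12*(-9*(-5)))*1 + 95287) = 1/((12*45)*1 + 95287) = 1/(540*1 + 95287) = 1/(540 + 95287) = 1/95827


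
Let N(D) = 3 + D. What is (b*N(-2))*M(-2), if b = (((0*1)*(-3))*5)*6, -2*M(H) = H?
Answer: 0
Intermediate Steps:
M(H) = -H/2
b = 0 (b = ((0*(-3))*5)*6 = (0*5)*6 = 0*6 = 0)
(b*N(-2))*M(-2) = (0*(3 - 2))*(-½*(-2)) = (0*1)*1 = 0*1 = 0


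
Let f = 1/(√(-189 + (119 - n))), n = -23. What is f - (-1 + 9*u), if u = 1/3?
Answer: -2 - I*√47/47 ≈ -2.0 - 0.14586*I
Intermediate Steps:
u = ⅓ (u = 1*(⅓) = ⅓ ≈ 0.33333)
f = -I*√47/47 (f = 1/(√(-189 + (119 - 1*(-23)))) = 1/(√(-189 + (119 + 23))) = 1/(√(-189 + 142)) = 1/(√(-47)) = 1/(I*√47) = -I*√47/47 ≈ -0.14586*I)
f - (-1 + 9*u) = -I*√47/47 - (-1 + 9*(⅓)) = -I*√47/47 - (-1 + 3) = -I*√47/47 - 1*2 = -I*√47/47 - 2 = -2 - I*√47/47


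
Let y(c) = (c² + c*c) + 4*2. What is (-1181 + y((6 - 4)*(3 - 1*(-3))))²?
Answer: 783225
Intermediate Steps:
y(c) = 8 + 2*c² (y(c) = (c² + c²) + 8 = 2*c² + 8 = 8 + 2*c²)
(-1181 + y((6 - 4)*(3 - 1*(-3))))² = (-1181 + (8 + 2*((6 - 4)*(3 - 1*(-3)))²))² = (-1181 + (8 + 2*(2*(3 + 3))²))² = (-1181 + (8 + 2*(2*6)²))² = (-1181 + (8 + 2*12²))² = (-1181 + (8 + 2*144))² = (-1181 + (8 + 288))² = (-1181 + 296)² = (-885)² = 783225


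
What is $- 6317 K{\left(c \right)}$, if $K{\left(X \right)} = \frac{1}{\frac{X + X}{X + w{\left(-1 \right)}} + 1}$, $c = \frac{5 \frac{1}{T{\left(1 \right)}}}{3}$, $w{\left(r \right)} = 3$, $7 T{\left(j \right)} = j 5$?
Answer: $- \frac{50536}{15} \approx -3369.1$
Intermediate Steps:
$T{\left(j \right)} = \frac{5 j}{7}$ ($T{\left(j \right)} = \frac{j 5}{7} = \frac{5 j}{7}$)
$c = \frac{7}{3}$ ($c = \frac{5 \frac{1}{\frac{5}{7} \cdot 1}}{3} = \frac{5}{\frac{5}{7}} \cdot \frac{1}{3} = 5 \cdot \frac{7}{5} \cdot \frac{1}{3} = 7 \cdot \frac{1}{3} = \frac{7}{3} \approx 2.3333$)
$K{\left(X \right)} = \frac{1}{1 + \frac{2 X}{3 + X}}$ ($K{\left(X \right)} = \frac{1}{\frac{X + X}{X + 3} + 1} = \frac{1}{\frac{2 X}{3 + X} + 1} = \frac{1}{1 + \frac{2 X}{3 + X}}$)
$- 6317 K{\left(c \right)} = - 6317 \frac{3 + \frac{7}{3}}{3 \left(1 + \frac{7}{3}\right)} = - 6317 \cdot \frac{1}{3} \frac{1}{\frac{10}{3}} \cdot \frac{16}{3} = - 6317 \cdot \frac{1}{3} \cdot \frac{3}{10} \cdot \frac{16}{3} = \left(-6317\right) \frac{8}{15} = - \frac{50536}{15}$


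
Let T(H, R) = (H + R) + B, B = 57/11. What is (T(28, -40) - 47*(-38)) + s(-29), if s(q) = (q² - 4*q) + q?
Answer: 29779/11 ≈ 2707.2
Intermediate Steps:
B = 57/11 (B = 57*(1/11) = 57/11 ≈ 5.1818)
s(q) = q² - 3*q
T(H, R) = 57/11 + H + R (T(H, R) = (H + R) + 57/11 = 57/11 + H + R)
(T(28, -40) - 47*(-38)) + s(-29) = ((57/11 + 28 - 40) - 47*(-38)) - 29*(-3 - 29) = (-75/11 + 1786) - 29*(-32) = 19571/11 + 928 = 29779/11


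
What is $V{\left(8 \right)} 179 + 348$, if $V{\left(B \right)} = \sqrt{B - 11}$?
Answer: $348 + 179 i \sqrt{3} \approx 348.0 + 310.04 i$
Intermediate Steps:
$V{\left(B \right)} = \sqrt{-11 + B}$
$V{\left(8 \right)} 179 + 348 = \sqrt{-11 + 8} \cdot 179 + 348 = \sqrt{-3} \cdot 179 + 348 = i \sqrt{3} \cdot 179 + 348 = 179 i \sqrt{3} + 348 = 348 + 179 i \sqrt{3}$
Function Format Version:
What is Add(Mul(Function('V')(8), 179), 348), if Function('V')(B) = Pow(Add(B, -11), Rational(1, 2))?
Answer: Add(348, Mul(179, I, Pow(3, Rational(1, 2)))) ≈ Add(348.00, Mul(310.04, I))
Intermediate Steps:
Function('V')(B) = Pow(Add(-11, B), Rational(1, 2))
Add(Mul(Function('V')(8), 179), 348) = Add(Mul(Pow(Add(-11, 8), Rational(1, 2)), 179), 348) = Add(Mul(Pow(-3, Rational(1, 2)), 179), 348) = Add(Mul(Mul(I, Pow(3, Rational(1, 2))), 179), 348) = Add(Mul(179, I, Pow(3, Rational(1, 2))), 348) = Add(348, Mul(179, I, Pow(3, Rational(1, 2))))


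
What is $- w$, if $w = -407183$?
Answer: $407183$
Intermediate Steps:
$- w = \left(-1\right) \left(-407183\right) = 407183$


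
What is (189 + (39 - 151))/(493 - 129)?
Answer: 11/52 ≈ 0.21154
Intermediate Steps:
(189 + (39 - 151))/(493 - 129) = (189 - 112)/364 = 77*(1/364) = 11/52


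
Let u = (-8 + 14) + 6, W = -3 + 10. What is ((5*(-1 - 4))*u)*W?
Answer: -2100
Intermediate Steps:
W = 7
u = 12 (u = 6 + 6 = 12)
((5*(-1 - 4))*u)*W = ((5*(-1 - 4))*12)*7 = ((5*(-5))*12)*7 = -25*12*7 = -300*7 = -2100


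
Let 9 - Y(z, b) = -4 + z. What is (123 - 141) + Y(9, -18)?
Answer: -14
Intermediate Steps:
Y(z, b) = 13 - z (Y(z, b) = 9 - (-4 + z) = 9 + (4 - z) = 13 - z)
(123 - 141) + Y(9, -18) = (123 - 141) + (13 - 1*9) = -18 + (13 - 9) = -18 + 4 = -14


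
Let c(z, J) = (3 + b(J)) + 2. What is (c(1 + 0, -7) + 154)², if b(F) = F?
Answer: 23104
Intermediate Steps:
c(z, J) = 5 + J (c(z, J) = (3 + J) + 2 = 5 + J)
(c(1 + 0, -7) + 154)² = ((5 - 7) + 154)² = (-2 + 154)² = 152² = 23104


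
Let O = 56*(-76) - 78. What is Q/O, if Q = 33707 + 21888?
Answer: -55595/4334 ≈ -12.828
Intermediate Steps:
Q = 55595
O = -4334 (O = -4256 - 78 = -4334)
Q/O = 55595/(-4334) = 55595*(-1/4334) = -55595/4334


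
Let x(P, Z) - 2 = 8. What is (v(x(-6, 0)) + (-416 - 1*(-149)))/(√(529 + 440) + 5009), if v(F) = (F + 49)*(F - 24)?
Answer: -5474837/25089112 + 1093*√969/25089112 ≈ -0.21686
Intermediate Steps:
x(P, Z) = 10 (x(P, Z) = 2 + 8 = 10)
v(F) = (-24 + F)*(49 + F) (v(F) = (49 + F)*(-24 + F) = (-24 + F)*(49 + F))
(v(x(-6, 0)) + (-416 - 1*(-149)))/(√(529 + 440) + 5009) = ((-1176 + 10² + 25*10) + (-416 - 1*(-149)))/(√(529 + 440) + 5009) = ((-1176 + 100 + 250) + (-416 + 149))/(√969 + 5009) = (-826 - 267)/(5009 + √969) = -1093/(5009 + √969)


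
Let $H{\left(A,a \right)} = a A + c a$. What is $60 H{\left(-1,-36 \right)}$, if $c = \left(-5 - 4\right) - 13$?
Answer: $49680$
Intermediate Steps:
$c = -22$ ($c = -9 - 13 = -22$)
$H{\left(A,a \right)} = - 22 a + A a$ ($H{\left(A,a \right)} = a A - 22 a = A a - 22 a = - 22 a + A a$)
$60 H{\left(-1,-36 \right)} = 60 \left(- 36 \left(-22 - 1\right)\right) = 60 \left(\left(-36\right) \left(-23\right)\right) = 60 \cdot 828 = 49680$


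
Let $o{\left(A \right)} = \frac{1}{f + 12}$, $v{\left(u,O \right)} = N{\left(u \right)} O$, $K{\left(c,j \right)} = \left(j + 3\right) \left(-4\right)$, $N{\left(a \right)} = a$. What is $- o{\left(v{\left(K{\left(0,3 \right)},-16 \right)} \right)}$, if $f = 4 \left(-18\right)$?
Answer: $\frac{1}{60} \approx 0.016667$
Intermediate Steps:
$K{\left(c,j \right)} = -12 - 4 j$ ($K{\left(c,j \right)} = \left(3 + j\right) \left(-4\right) = -12 - 4 j$)
$v{\left(u,O \right)} = O u$ ($v{\left(u,O \right)} = u O = O u$)
$f = -72$
$o{\left(A \right)} = - \frac{1}{60}$ ($o{\left(A \right)} = \frac{1}{-72 + 12} = \frac{1}{-60} = - \frac{1}{60}$)
$- o{\left(v{\left(K{\left(0,3 \right)},-16 \right)} \right)} = \left(-1\right) \left(- \frac{1}{60}\right) = \frac{1}{60}$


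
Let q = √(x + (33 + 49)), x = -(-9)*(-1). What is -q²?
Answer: -73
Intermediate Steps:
x = -9 (x = -3*3 = -9)
q = √73 (q = √(-9 + (33 + 49)) = √(-9 + 82) = √73 ≈ 8.5440)
-q² = -(√73)² = -1*73 = -73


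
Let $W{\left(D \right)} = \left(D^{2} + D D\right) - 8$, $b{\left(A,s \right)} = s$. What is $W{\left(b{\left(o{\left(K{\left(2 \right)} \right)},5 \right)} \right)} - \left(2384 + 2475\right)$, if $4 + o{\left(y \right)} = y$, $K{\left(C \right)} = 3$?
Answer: $-4817$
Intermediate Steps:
$o{\left(y \right)} = -4 + y$
$W{\left(D \right)} = -8 + 2 D^{2}$ ($W{\left(D \right)} = \left(D^{2} + D^{2}\right) - 8 = 2 D^{2} - 8 = -8 + 2 D^{2}$)
$W{\left(b{\left(o{\left(K{\left(2 \right)} \right)},5 \right)} \right)} - \left(2384 + 2475\right) = \left(-8 + 2 \cdot 5^{2}\right) - \left(2384 + 2475\right) = \left(-8 + 2 \cdot 25\right) - 4859 = \left(-8 + 50\right) - 4859 = 42 - 4859 = -4817$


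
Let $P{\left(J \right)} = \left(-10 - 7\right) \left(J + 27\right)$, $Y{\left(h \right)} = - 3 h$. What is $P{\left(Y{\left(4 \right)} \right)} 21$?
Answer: $-5355$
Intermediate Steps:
$P{\left(J \right)} = -459 - 17 J$ ($P{\left(J \right)} = - 17 \left(27 + J\right) = -459 - 17 J$)
$P{\left(Y{\left(4 \right)} \right)} 21 = \left(-459 - 17 \left(\left(-3\right) 4\right)\right) 21 = \left(-459 - -204\right) 21 = \left(-459 + 204\right) 21 = \left(-255\right) 21 = -5355$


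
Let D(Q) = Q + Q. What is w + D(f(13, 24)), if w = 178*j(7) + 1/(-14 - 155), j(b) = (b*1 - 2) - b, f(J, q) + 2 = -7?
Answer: -63207/169 ≈ -374.01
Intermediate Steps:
f(J, q) = -9 (f(J, q) = -2 - 7 = -9)
D(Q) = 2*Q
j(b) = -2 (j(b) = (b - 2) - b = (-2 + b) - b = -2)
w = -60165/169 (w = 178*(-2) + 1/(-14 - 155) = -356 + 1/(-169) = -356 - 1/169 = -60165/169 ≈ -356.01)
w + D(f(13, 24)) = -60165/169 + 2*(-9) = -60165/169 - 18 = -63207/169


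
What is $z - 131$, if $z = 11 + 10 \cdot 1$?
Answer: $-110$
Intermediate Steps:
$z = 21$ ($z = 11 + 10 = 21$)
$z - 131 = 21 - 131 = -110$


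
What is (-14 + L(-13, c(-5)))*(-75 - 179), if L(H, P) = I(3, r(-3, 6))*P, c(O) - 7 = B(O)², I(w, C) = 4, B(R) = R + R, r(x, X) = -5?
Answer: -105156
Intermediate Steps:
B(R) = 2*R
c(O) = 7 + 4*O² (c(O) = 7 + (2*O)² = 7 + 4*O²)
L(H, P) = 4*P
(-14 + L(-13, c(-5)))*(-75 - 179) = (-14 + 4*(7 + 4*(-5)²))*(-75 - 179) = (-14 + 4*(7 + 4*25))*(-254) = (-14 + 4*(7 + 100))*(-254) = (-14 + 4*107)*(-254) = (-14 + 428)*(-254) = 414*(-254) = -105156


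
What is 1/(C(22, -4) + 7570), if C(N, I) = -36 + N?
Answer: 1/7556 ≈ 0.00013235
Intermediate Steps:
1/(C(22, -4) + 7570) = 1/((-36 + 22) + 7570) = 1/(-14 + 7570) = 1/7556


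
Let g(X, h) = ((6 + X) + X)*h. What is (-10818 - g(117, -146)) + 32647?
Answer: 56869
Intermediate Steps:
g(X, h) = h*(6 + 2*X) (g(X, h) = (6 + 2*X)*h = h*(6 + 2*X))
(-10818 - g(117, -146)) + 32647 = (-10818 - 2*(-146)*(3 + 117)) + 32647 = (-10818 - 2*(-146)*120) + 32647 = (-10818 - 1*(-35040)) + 32647 = (-10818 + 35040) + 32647 = 24222 + 32647 = 56869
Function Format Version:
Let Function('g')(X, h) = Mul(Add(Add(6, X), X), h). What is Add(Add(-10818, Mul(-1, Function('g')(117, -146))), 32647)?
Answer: 56869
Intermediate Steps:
Function('g')(X, h) = Mul(h, Add(6, Mul(2, X))) (Function('g')(X, h) = Mul(Add(6, Mul(2, X)), h) = Mul(h, Add(6, Mul(2, X))))
Add(Add(-10818, Mul(-1, Function('g')(117, -146))), 32647) = Add(Add(-10818, Mul(-1, Mul(2, -146, Add(3, 117)))), 32647) = Add(Add(-10818, Mul(-1, Mul(2, -146, 120))), 32647) = Add(Add(-10818, Mul(-1, -35040)), 32647) = Add(Add(-10818, 35040), 32647) = Add(24222, 32647) = 56869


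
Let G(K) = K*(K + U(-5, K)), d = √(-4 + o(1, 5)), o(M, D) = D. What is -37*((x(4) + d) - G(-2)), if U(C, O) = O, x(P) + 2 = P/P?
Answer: 296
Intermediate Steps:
x(P) = -1 (x(P) = -2 + P/P = -2 + 1 = -1)
d = 1 (d = √(-4 + 5) = √1 = 1)
G(K) = 2*K² (G(K) = K*(K + K) = K*(2*K) = 2*K²)
-37*((x(4) + d) - G(-2)) = -37*((-1 + 1) - 2*(-2)²) = -37*(0 - 2*4) = -37*(0 - 1*8) = -37*(0 - 8) = -37*(-8) = 296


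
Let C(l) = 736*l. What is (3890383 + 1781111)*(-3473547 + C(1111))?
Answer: -15062643011394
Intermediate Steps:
(3890383 + 1781111)*(-3473547 + C(1111)) = (3890383 + 1781111)*(-3473547 + 736*1111) = 5671494*(-3473547 + 817696) = 5671494*(-2655851) = -15062643011394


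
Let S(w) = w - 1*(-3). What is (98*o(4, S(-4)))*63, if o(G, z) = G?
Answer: 24696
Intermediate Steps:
S(w) = 3 + w (S(w) = w + 3 = 3 + w)
(98*o(4, S(-4)))*63 = (98*4)*63 = 392*63 = 24696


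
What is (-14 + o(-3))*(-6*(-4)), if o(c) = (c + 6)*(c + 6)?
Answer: -120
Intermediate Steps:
o(c) = (6 + c)² (o(c) = (6 + c)*(6 + c) = (6 + c)²)
(-14 + o(-3))*(-6*(-4)) = (-14 + (6 - 3)²)*(-6*(-4)) = (-14 + 3²)*24 = (-14 + 9)*24 = -5*24 = -120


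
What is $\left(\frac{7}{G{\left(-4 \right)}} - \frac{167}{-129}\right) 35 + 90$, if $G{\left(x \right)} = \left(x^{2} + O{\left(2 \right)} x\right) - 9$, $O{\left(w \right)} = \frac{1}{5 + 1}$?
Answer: $\frac{426460}{2451} \approx 173.99$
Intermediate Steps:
$O{\left(w \right)} = \frac{1}{6}$
$G{\left(x \right)} = -9 + x^{2} + \frac{x}{6}$ ($G{\left(x \right)} = \left(x^{2} + \frac{x}{6}\right) - 9 = -9 + x^{2} + \frac{x}{6}$)
$\left(\frac{7}{G{\left(-4 \right)}} - \frac{167}{-129}\right) 35 + 90 = \left(\frac{7}{-9 + \left(-4\right)^{2} + \frac{1}{6} \left(-4\right)} - \frac{167}{-129}\right) 35 + 90 = \left(\frac{7}{-9 + 16 - \frac{2}{3}} - - \frac{167}{129}\right) 35 + 90 = \left(\frac{7}{\frac{19}{3}} + \frac{167}{129}\right) 35 + 90 = \left(7 \cdot \frac{3}{19} + \frac{167}{129}\right) 35 + 90 = \left(\frac{21}{19} + \frac{167}{129}\right) 35 + 90 = \frac{5882}{2451} \cdot 35 + 90 = \frac{205870}{2451} + 90 = \frac{426460}{2451}$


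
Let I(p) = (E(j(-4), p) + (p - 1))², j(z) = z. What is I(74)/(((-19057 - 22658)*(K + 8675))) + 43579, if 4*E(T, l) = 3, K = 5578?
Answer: 82913599919251/1902604464 ≈ 43579.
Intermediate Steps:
E(T, l) = ¾ (E(T, l) = (¼)*3 = ¾)
I(p) = (-¼ + p)² (I(p) = (¾ + (p - 1))² = (¾ + (-1 + p))² = (-¼ + p)²)
I(74)/(((-19057 - 22658)*(K + 8675))) + 43579 = ((-1 + 4*74)²/16)/(((-19057 - 22658)*(5578 + 8675))) + 43579 = ((-1 + 296)²/16)/((-41715*14253)) + 43579 = ((1/16)*295²)/(-594563895) + 43579 = ((1/16)*87025)*(-1/594563895) + 43579 = (87025/16)*(-1/594563895) + 43579 = -17405/1902604464 + 43579 = 82913599919251/1902604464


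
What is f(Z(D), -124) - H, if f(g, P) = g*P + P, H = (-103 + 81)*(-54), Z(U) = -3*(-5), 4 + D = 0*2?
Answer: -3172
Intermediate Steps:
D = -4 (D = -4 + 0*2 = -4 + 0 = -4)
Z(U) = 15
H = 1188 (H = -22*(-54) = 1188)
f(g, P) = P + P*g (f(g, P) = P*g + P = P + P*g)
f(Z(D), -124) - H = -124*(1 + 15) - 1*1188 = -124*16 - 1188 = -1984 - 1188 = -3172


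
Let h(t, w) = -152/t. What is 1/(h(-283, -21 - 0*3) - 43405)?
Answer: -283/12283463 ≈ -2.3039e-5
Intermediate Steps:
1/(h(-283, -21 - 0*3) - 43405) = 1/(-152/(-283) - 43405) = 1/(-152*(-1/283) - 43405) = 1/(152/283 - 43405) = 1/(-12283463/283) = -283/12283463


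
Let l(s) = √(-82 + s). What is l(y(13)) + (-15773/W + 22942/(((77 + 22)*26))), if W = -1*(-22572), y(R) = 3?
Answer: 2410339/293436 + I*√79 ≈ 8.2142 + 8.8882*I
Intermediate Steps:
W = 22572
l(y(13)) + (-15773/W + 22942/(((77 + 22)*26))) = √(-82 + 3) + (-15773/22572 + 22942/(((77 + 22)*26))) = √(-79) + (-15773*1/22572 + 22942/((99*26))) = I*√79 + (-15773/22572 + 22942/2574) = I*√79 + (-15773/22572 + 22942*(1/2574)) = I*√79 + (-15773/22572 + 11471/1287) = I*√79 + 2410339/293436 = 2410339/293436 + I*√79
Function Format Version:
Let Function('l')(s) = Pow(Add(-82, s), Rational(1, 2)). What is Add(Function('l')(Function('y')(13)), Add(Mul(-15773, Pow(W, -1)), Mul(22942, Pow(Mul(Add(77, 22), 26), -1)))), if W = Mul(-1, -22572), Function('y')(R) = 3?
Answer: Add(Rational(2410339, 293436), Mul(I, Pow(79, Rational(1, 2)))) ≈ Add(8.2142, Mul(8.8882, I))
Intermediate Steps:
W = 22572
Add(Function('l')(Function('y')(13)), Add(Mul(-15773, Pow(W, -1)), Mul(22942, Pow(Mul(Add(77, 22), 26), -1)))) = Add(Pow(Add(-82, 3), Rational(1, 2)), Add(Mul(-15773, Pow(22572, -1)), Mul(22942, Pow(Mul(Add(77, 22), 26), -1)))) = Add(Pow(-79, Rational(1, 2)), Add(Mul(-15773, Rational(1, 22572)), Mul(22942, Pow(Mul(99, 26), -1)))) = Add(Mul(I, Pow(79, Rational(1, 2))), Add(Rational(-15773, 22572), Mul(22942, Pow(2574, -1)))) = Add(Mul(I, Pow(79, Rational(1, 2))), Add(Rational(-15773, 22572), Mul(22942, Rational(1, 2574)))) = Add(Mul(I, Pow(79, Rational(1, 2))), Add(Rational(-15773, 22572), Rational(11471, 1287))) = Add(Mul(I, Pow(79, Rational(1, 2))), Rational(2410339, 293436)) = Add(Rational(2410339, 293436), Mul(I, Pow(79, Rational(1, 2))))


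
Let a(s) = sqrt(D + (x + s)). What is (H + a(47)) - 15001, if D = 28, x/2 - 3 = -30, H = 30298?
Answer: 15297 + sqrt(21) ≈ 15302.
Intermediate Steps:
x = -54 (x = 6 + 2*(-30) = 6 - 60 = -54)
a(s) = sqrt(-26 + s) (a(s) = sqrt(28 + (-54 + s)) = sqrt(-26 + s))
(H + a(47)) - 15001 = (30298 + sqrt(-26 + 47)) - 15001 = (30298 + sqrt(21)) - 15001 = 15297 + sqrt(21)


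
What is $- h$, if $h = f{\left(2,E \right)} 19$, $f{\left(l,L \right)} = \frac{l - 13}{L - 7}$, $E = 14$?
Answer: $\frac{209}{7} \approx 29.857$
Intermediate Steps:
$f{\left(l,L \right)} = \frac{-13 + l}{-7 + L}$
$h = - \frac{209}{7}$ ($h = \frac{-13 + 2}{-7 + 14} \cdot 19 = \frac{1}{7} \left(-11\right) 19 = \left(- \frac{11}{7}\right) 19 = - \frac{209}{7} \approx -29.857$)
$- h = \left(-1\right) \left(- \frac{209}{7}\right) = \frac{209}{7}$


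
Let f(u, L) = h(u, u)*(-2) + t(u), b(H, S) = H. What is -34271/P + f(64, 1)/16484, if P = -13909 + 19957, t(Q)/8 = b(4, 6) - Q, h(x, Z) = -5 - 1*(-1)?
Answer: -141944455/24923808 ≈ -5.6951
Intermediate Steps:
h(x, Z) = -4 (h(x, Z) = -5 + 1 = -4)
t(Q) = 32 - 8*Q (t(Q) = 8*(4 - Q) = 32 - 8*Q)
P = 6048
f(u, L) = 40 - 8*u (f(u, L) = -4*(-2) + (32 - 8*u) = 8 + (32 - 8*u) = 40 - 8*u)
-34271/P + f(64, 1)/16484 = -34271/6048 + (40 - 8*64)/16484 = -34271*1/6048 + (40 - 512)*(1/16484) = -34271/6048 - 472*1/16484 = -34271/6048 - 118/4121 = -141944455/24923808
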